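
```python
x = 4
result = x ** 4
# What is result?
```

Trace (tracking result):
x = 4  # -> x = 4
result = x ** 4  # -> result = 256

Answer: 256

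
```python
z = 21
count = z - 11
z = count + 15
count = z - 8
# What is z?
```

Trace (tracking z):
z = 21  # -> z = 21
count = z - 11  # -> count = 10
z = count + 15  # -> z = 25
count = z - 8  # -> count = 17

Answer: 25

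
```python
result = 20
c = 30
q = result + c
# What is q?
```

Answer: 50

Derivation:
Trace (tracking q):
result = 20  # -> result = 20
c = 30  # -> c = 30
q = result + c  # -> q = 50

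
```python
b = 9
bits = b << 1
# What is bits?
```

Trace (tracking bits):
b = 9  # -> b = 9
bits = b << 1  # -> bits = 18

Answer: 18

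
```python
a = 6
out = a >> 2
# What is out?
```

Trace (tracking out):
a = 6  # -> a = 6
out = a >> 2  # -> out = 1

Answer: 1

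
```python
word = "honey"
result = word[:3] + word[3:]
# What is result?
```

Trace (tracking result):
word = 'honey'  # -> word = 'honey'
result = word[:3] + word[3:]  # -> result = 'honey'

Answer: 'honey'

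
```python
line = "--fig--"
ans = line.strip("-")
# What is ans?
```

Answer: 'fig'

Derivation:
Trace (tracking ans):
line = '--fig--'  # -> line = '--fig--'
ans = line.strip('-')  # -> ans = 'fig'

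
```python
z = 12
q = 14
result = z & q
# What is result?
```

Trace (tracking result):
z = 12  # -> z = 12
q = 14  # -> q = 14
result = z & q  # -> result = 12

Answer: 12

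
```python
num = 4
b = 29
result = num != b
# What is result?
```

Trace (tracking result):
num = 4  # -> num = 4
b = 29  # -> b = 29
result = num != b  # -> result = True

Answer: True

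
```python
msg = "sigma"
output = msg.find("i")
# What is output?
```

Answer: 1

Derivation:
Trace (tracking output):
msg = 'sigma'  # -> msg = 'sigma'
output = msg.find('i')  # -> output = 1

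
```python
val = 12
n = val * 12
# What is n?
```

Answer: 144

Derivation:
Trace (tracking n):
val = 12  # -> val = 12
n = val * 12  # -> n = 144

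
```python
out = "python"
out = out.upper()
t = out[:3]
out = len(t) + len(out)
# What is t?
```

Trace (tracking t):
out = 'python'  # -> out = 'python'
out = out.upper()  # -> out = 'PYTHON'
t = out[:3]  # -> t = 'PYT'
out = len(t) + len(out)  # -> out = 9

Answer: 'PYT'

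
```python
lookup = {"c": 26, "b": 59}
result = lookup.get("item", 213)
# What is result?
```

Trace (tracking result):
lookup = {'c': 26, 'b': 59}  # -> lookup = {'c': 26, 'b': 59}
result = lookup.get('item', 213)  # -> result = 213

Answer: 213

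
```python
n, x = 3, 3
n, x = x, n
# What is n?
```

Answer: 3

Derivation:
Trace (tracking n):
n, x = (3, 3)  # -> n = 3, x = 3
n, x = (x, n)  # -> n = 3, x = 3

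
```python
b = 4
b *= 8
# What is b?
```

Answer: 32

Derivation:
Trace (tracking b):
b = 4  # -> b = 4
b *= 8  # -> b = 32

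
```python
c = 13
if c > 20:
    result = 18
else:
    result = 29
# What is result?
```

Answer: 29

Derivation:
Trace (tracking result):
c = 13  # -> c = 13
if c > 20:  # condition is False
else:
    result = 29  # -> result = 29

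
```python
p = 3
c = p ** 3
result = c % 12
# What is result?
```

Answer: 3

Derivation:
Trace (tracking result):
p = 3  # -> p = 3
c = p ** 3  # -> c = 27
result = c % 12  # -> result = 3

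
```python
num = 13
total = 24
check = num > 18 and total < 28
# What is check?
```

Trace (tracking check):
num = 13  # -> num = 13
total = 24  # -> total = 24
check = num > 18 and total < 28  # -> check = False

Answer: False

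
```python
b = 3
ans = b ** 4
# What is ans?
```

Trace (tracking ans):
b = 3  # -> b = 3
ans = b ** 4  # -> ans = 81

Answer: 81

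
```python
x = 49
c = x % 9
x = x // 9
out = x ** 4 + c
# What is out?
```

Answer: 629

Derivation:
Trace (tracking out):
x = 49  # -> x = 49
c = x % 9  # -> c = 4
x = x // 9  # -> x = 5
out = x ** 4 + c  # -> out = 629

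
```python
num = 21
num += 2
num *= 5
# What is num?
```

Answer: 115

Derivation:
Trace (tracking num):
num = 21  # -> num = 21
num += 2  # -> num = 23
num *= 5  # -> num = 115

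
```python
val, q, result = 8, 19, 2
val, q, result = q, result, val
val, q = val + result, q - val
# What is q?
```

Answer: -17

Derivation:
Trace (tracking q):
val, q, result = (8, 19, 2)  # -> val = 8, q = 19, result = 2
val, q, result = (q, result, val)  # -> val = 19, q = 2, result = 8
val, q = (val + result, q - val)  # -> val = 27, q = -17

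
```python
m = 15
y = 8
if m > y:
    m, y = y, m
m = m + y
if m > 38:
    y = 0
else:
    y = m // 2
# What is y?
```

Trace (tracking y):
m = 15  # -> m = 15
y = 8  # -> y = 8
if m > y:  # condition is True
    m, y = (y, m)  # -> m = 8, y = 15
m = m + y  # -> m = 23
if m > 38:  # condition is False
else:
    y = m // 2  # -> y = 11

Answer: 11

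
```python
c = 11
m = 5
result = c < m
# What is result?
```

Trace (tracking result):
c = 11  # -> c = 11
m = 5  # -> m = 5
result = c < m  # -> result = False

Answer: False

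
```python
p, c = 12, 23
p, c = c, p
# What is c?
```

Trace (tracking c):
p, c = (12, 23)  # -> p = 12, c = 23
p, c = (c, p)  # -> p = 23, c = 12

Answer: 12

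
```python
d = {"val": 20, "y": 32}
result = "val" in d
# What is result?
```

Trace (tracking result):
d = {'val': 20, 'y': 32}  # -> d = {'val': 20, 'y': 32}
result = 'val' in d  # -> result = True

Answer: True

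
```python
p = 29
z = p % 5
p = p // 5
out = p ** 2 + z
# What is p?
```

Answer: 5

Derivation:
Trace (tracking p):
p = 29  # -> p = 29
z = p % 5  # -> z = 4
p = p // 5  # -> p = 5
out = p ** 2 + z  # -> out = 29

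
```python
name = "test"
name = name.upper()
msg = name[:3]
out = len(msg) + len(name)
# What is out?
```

Trace (tracking out):
name = 'test'  # -> name = 'test'
name = name.upper()  # -> name = 'TEST'
msg = name[:3]  # -> msg = 'TES'
out = len(msg) + len(name)  # -> out = 7

Answer: 7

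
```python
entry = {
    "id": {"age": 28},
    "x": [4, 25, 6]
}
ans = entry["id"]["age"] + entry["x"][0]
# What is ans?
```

Trace (tracking ans):
entry = {'id': {'age': 28}, 'x': [4, 25, 6]}  # -> entry = {'id': {'age': 28}, 'x': [4, 25, 6]}
ans = entry['id']['age'] + entry['x'][0]  # -> ans = 32

Answer: 32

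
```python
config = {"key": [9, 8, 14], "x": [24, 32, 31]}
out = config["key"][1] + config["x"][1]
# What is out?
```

Answer: 40

Derivation:
Trace (tracking out):
config = {'key': [9, 8, 14], 'x': [24, 32, 31]}  # -> config = {'key': [9, 8, 14], 'x': [24, 32, 31]}
out = config['key'][1] + config['x'][1]  # -> out = 40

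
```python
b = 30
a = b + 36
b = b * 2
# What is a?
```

Answer: 66

Derivation:
Trace (tracking a):
b = 30  # -> b = 30
a = b + 36  # -> a = 66
b = b * 2  # -> b = 60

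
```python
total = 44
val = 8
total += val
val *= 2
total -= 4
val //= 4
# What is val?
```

Trace (tracking val):
total = 44  # -> total = 44
val = 8  # -> val = 8
total += val  # -> total = 52
val *= 2  # -> val = 16
total -= 4  # -> total = 48
val //= 4  # -> val = 4

Answer: 4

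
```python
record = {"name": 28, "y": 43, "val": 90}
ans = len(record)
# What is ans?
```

Trace (tracking ans):
record = {'name': 28, 'y': 43, 'val': 90}  # -> record = {'name': 28, 'y': 43, 'val': 90}
ans = len(record)  # -> ans = 3

Answer: 3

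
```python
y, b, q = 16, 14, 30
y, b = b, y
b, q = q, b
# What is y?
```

Answer: 14

Derivation:
Trace (tracking y):
y, b, q = (16, 14, 30)  # -> y = 16, b = 14, q = 30
y, b = (b, y)  # -> y = 14, b = 16
b, q = (q, b)  # -> b = 30, q = 16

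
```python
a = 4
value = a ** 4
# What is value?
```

Answer: 256

Derivation:
Trace (tracking value):
a = 4  # -> a = 4
value = a ** 4  # -> value = 256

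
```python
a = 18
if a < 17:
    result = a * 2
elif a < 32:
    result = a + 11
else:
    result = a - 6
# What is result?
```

Trace (tracking result):
a = 18  # -> a = 18
if a < 17:  # condition is False
elif a < 32:  # condition is True
    result = a + 11  # -> result = 29

Answer: 29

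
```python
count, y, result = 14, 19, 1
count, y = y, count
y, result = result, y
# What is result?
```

Trace (tracking result):
count, y, result = (14, 19, 1)  # -> count = 14, y = 19, result = 1
count, y = (y, count)  # -> count = 19, y = 14
y, result = (result, y)  # -> y = 1, result = 14

Answer: 14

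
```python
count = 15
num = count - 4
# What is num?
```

Answer: 11

Derivation:
Trace (tracking num):
count = 15  # -> count = 15
num = count - 4  # -> num = 11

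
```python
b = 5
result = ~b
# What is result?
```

Trace (tracking result):
b = 5  # -> b = 5
result = ~b  # -> result = -6

Answer: -6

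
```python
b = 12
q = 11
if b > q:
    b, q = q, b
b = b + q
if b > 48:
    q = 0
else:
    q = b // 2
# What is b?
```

Answer: 23

Derivation:
Trace (tracking b):
b = 12  # -> b = 12
q = 11  # -> q = 11
if b > q:  # condition is True
    b, q = (q, b)  # -> b = 11, q = 12
b = b + q  # -> b = 23
if b > 48:  # condition is False
else:
    q = b // 2  # -> q = 11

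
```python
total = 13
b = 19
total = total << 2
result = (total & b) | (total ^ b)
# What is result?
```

Trace (tracking result):
total = 13  # -> total = 13
b = 19  # -> b = 19
total = total << 2  # -> total = 52
result = total & b | total ^ b  # -> result = 55

Answer: 55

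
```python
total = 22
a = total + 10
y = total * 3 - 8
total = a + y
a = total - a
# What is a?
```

Trace (tracking a):
total = 22  # -> total = 22
a = total + 10  # -> a = 32
y = total * 3 - 8  # -> y = 58
total = a + y  # -> total = 90
a = total - a  # -> a = 58

Answer: 58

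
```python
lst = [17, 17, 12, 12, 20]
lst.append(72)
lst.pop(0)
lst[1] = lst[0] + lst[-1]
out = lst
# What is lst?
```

Trace (tracking lst):
lst = [17, 17, 12, 12, 20]  # -> lst = [17, 17, 12, 12, 20]
lst.append(72)  # -> lst = [17, 17, 12, 12, 20, 72]
lst.pop(0)  # -> lst = [17, 12, 12, 20, 72]
lst[1] = lst[0] + lst[-1]  # -> lst = [17, 89, 12, 20, 72]
out = lst  # -> out = [17, 89, 12, 20, 72]

Answer: [17, 89, 12, 20, 72]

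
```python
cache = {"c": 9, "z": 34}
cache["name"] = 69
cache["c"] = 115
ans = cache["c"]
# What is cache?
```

Answer: {'c': 115, 'z': 34, 'name': 69}

Derivation:
Trace (tracking cache):
cache = {'c': 9, 'z': 34}  # -> cache = {'c': 9, 'z': 34}
cache['name'] = 69  # -> cache = {'c': 9, 'z': 34, 'name': 69}
cache['c'] = 115  # -> cache = {'c': 115, 'z': 34, 'name': 69}
ans = cache['c']  # -> ans = 115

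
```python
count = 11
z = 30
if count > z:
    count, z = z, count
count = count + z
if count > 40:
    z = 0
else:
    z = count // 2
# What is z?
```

Answer: 0

Derivation:
Trace (tracking z):
count = 11  # -> count = 11
z = 30  # -> z = 30
if count > z:  # condition is False
count = count + z  # -> count = 41
if count > 40:  # condition is True
    z = 0  # -> z = 0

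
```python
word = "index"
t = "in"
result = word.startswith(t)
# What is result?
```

Trace (tracking result):
word = 'index'  # -> word = 'index'
t = 'in'  # -> t = 'in'
result = word.startswith(t)  # -> result = True

Answer: True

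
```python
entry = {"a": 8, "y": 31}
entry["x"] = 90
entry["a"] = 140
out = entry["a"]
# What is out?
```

Trace (tracking out):
entry = {'a': 8, 'y': 31}  # -> entry = {'a': 8, 'y': 31}
entry['x'] = 90  # -> entry = {'a': 8, 'y': 31, 'x': 90}
entry['a'] = 140  # -> entry = {'a': 140, 'y': 31, 'x': 90}
out = entry['a']  # -> out = 140

Answer: 140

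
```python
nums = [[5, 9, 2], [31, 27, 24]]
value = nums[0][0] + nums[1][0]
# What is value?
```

Answer: 36

Derivation:
Trace (tracking value):
nums = [[5, 9, 2], [31, 27, 24]]  # -> nums = [[5, 9, 2], [31, 27, 24]]
value = nums[0][0] + nums[1][0]  # -> value = 36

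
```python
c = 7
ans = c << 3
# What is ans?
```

Answer: 56

Derivation:
Trace (tracking ans):
c = 7  # -> c = 7
ans = c << 3  # -> ans = 56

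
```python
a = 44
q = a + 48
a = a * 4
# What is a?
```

Answer: 176

Derivation:
Trace (tracking a):
a = 44  # -> a = 44
q = a + 48  # -> q = 92
a = a * 4  # -> a = 176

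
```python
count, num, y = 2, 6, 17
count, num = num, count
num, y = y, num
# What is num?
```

Trace (tracking num):
count, num, y = (2, 6, 17)  # -> count = 2, num = 6, y = 17
count, num = (num, count)  # -> count = 6, num = 2
num, y = (y, num)  # -> num = 17, y = 2

Answer: 17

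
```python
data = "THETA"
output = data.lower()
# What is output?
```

Answer: 'theta'

Derivation:
Trace (tracking output):
data = 'THETA'  # -> data = 'THETA'
output = data.lower()  # -> output = 'theta'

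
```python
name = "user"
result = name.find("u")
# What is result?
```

Trace (tracking result):
name = 'user'  # -> name = 'user'
result = name.find('u')  # -> result = 0

Answer: 0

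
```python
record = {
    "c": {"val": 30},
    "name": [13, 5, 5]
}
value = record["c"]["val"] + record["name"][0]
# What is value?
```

Trace (tracking value):
record = {'c': {'val': 30}, 'name': [13, 5, 5]}  # -> record = {'c': {'val': 30}, 'name': [13, 5, 5]}
value = record['c']['val'] + record['name'][0]  # -> value = 43

Answer: 43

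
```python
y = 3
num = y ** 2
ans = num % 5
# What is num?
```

Answer: 9

Derivation:
Trace (tracking num):
y = 3  # -> y = 3
num = y ** 2  # -> num = 9
ans = num % 5  # -> ans = 4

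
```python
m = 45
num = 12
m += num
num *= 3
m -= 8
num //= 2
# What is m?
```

Trace (tracking m):
m = 45  # -> m = 45
num = 12  # -> num = 12
m += num  # -> m = 57
num *= 3  # -> num = 36
m -= 8  # -> m = 49
num //= 2  # -> num = 18

Answer: 49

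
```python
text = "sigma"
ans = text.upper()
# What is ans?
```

Answer: 'SIGMA'

Derivation:
Trace (tracking ans):
text = 'sigma'  # -> text = 'sigma'
ans = text.upper()  # -> ans = 'SIGMA'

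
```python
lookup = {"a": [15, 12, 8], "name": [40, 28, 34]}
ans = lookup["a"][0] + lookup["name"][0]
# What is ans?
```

Trace (tracking ans):
lookup = {'a': [15, 12, 8], 'name': [40, 28, 34]}  # -> lookup = {'a': [15, 12, 8], 'name': [40, 28, 34]}
ans = lookup['a'][0] + lookup['name'][0]  # -> ans = 55

Answer: 55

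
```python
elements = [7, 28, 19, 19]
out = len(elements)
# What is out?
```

Trace (tracking out):
elements = [7, 28, 19, 19]  # -> elements = [7, 28, 19, 19]
out = len(elements)  # -> out = 4

Answer: 4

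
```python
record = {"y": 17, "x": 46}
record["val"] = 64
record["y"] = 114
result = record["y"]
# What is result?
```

Answer: 114

Derivation:
Trace (tracking result):
record = {'y': 17, 'x': 46}  # -> record = {'y': 17, 'x': 46}
record['val'] = 64  # -> record = {'y': 17, 'x': 46, 'val': 64}
record['y'] = 114  # -> record = {'y': 114, 'x': 46, 'val': 64}
result = record['y']  # -> result = 114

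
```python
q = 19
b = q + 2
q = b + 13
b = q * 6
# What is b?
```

Answer: 204

Derivation:
Trace (tracking b):
q = 19  # -> q = 19
b = q + 2  # -> b = 21
q = b + 13  # -> q = 34
b = q * 6  # -> b = 204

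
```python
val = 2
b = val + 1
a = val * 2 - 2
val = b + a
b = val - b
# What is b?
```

Trace (tracking b):
val = 2  # -> val = 2
b = val + 1  # -> b = 3
a = val * 2 - 2  # -> a = 2
val = b + a  # -> val = 5
b = val - b  # -> b = 2

Answer: 2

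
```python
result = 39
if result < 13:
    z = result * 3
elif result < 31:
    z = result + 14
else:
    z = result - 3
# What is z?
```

Trace (tracking z):
result = 39  # -> result = 39
if result < 13:  # condition is False
elif result < 31:  # condition is False
else:
    z = result - 3  # -> z = 36

Answer: 36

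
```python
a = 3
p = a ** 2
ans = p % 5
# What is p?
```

Trace (tracking p):
a = 3  # -> a = 3
p = a ** 2  # -> p = 9
ans = p % 5  # -> ans = 4

Answer: 9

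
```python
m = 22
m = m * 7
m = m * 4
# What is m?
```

Trace (tracking m):
m = 22  # -> m = 22
m = m * 7  # -> m = 154
m = m * 4  # -> m = 616

Answer: 616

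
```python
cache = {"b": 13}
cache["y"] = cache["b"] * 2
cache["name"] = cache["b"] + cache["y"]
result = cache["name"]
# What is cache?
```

Answer: {'b': 13, 'y': 26, 'name': 39}

Derivation:
Trace (tracking cache):
cache = {'b': 13}  # -> cache = {'b': 13}
cache['y'] = cache['b'] * 2  # -> cache = {'b': 13, 'y': 26}
cache['name'] = cache['b'] + cache['y']  # -> cache = {'b': 13, 'y': 26, 'name': 39}
result = cache['name']  # -> result = 39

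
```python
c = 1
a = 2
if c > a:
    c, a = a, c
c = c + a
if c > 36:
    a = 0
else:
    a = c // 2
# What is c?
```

Trace (tracking c):
c = 1  # -> c = 1
a = 2  # -> a = 2
if c > a:  # condition is False
c = c + a  # -> c = 3
if c > 36:  # condition is False
else:
    a = c // 2  # -> a = 1

Answer: 3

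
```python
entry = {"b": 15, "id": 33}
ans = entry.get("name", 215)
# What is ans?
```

Trace (tracking ans):
entry = {'b': 15, 'id': 33}  # -> entry = {'b': 15, 'id': 33}
ans = entry.get('name', 215)  # -> ans = 215

Answer: 215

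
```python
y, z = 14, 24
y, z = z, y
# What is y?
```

Answer: 24

Derivation:
Trace (tracking y):
y, z = (14, 24)  # -> y = 14, z = 24
y, z = (z, y)  # -> y = 24, z = 14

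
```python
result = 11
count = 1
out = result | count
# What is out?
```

Answer: 11

Derivation:
Trace (tracking out):
result = 11  # -> result = 11
count = 1  # -> count = 1
out = result | count  # -> out = 11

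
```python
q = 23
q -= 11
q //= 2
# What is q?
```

Trace (tracking q):
q = 23  # -> q = 23
q -= 11  # -> q = 12
q //= 2  # -> q = 6

Answer: 6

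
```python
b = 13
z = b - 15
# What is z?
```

Trace (tracking z):
b = 13  # -> b = 13
z = b - 15  # -> z = -2

Answer: -2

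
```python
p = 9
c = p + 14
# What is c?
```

Answer: 23

Derivation:
Trace (tracking c):
p = 9  # -> p = 9
c = p + 14  # -> c = 23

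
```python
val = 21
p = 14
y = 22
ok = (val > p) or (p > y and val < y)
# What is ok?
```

Answer: True

Derivation:
Trace (tracking ok):
val = 21  # -> val = 21
p = 14  # -> p = 14
y = 22  # -> y = 22
ok = val > p or (p > y and val < y)  # -> ok = True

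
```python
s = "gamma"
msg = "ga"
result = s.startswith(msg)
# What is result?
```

Answer: True

Derivation:
Trace (tracking result):
s = 'gamma'  # -> s = 'gamma'
msg = 'ga'  # -> msg = 'ga'
result = s.startswith(msg)  # -> result = True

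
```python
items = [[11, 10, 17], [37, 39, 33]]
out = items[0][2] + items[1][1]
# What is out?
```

Trace (tracking out):
items = [[11, 10, 17], [37, 39, 33]]  # -> items = [[11, 10, 17], [37, 39, 33]]
out = items[0][2] + items[1][1]  # -> out = 56

Answer: 56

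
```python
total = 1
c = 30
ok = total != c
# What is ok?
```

Trace (tracking ok):
total = 1  # -> total = 1
c = 30  # -> c = 30
ok = total != c  # -> ok = True

Answer: True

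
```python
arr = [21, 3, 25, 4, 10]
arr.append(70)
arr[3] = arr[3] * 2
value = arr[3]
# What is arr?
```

Answer: [21, 3, 25, 8, 10, 70]

Derivation:
Trace (tracking arr):
arr = [21, 3, 25, 4, 10]  # -> arr = [21, 3, 25, 4, 10]
arr.append(70)  # -> arr = [21, 3, 25, 4, 10, 70]
arr[3] = arr[3] * 2  # -> arr = [21, 3, 25, 8, 10, 70]
value = arr[3]  # -> value = 8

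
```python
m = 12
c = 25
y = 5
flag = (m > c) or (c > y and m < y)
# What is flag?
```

Trace (tracking flag):
m = 12  # -> m = 12
c = 25  # -> c = 25
y = 5  # -> y = 5
flag = m > c or (c > y and m < y)  # -> flag = False

Answer: False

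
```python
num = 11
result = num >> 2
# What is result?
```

Trace (tracking result):
num = 11  # -> num = 11
result = num >> 2  # -> result = 2

Answer: 2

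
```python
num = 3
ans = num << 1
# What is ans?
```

Trace (tracking ans):
num = 3  # -> num = 3
ans = num << 1  # -> ans = 6

Answer: 6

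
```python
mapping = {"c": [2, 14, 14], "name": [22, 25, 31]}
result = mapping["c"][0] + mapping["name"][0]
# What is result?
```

Trace (tracking result):
mapping = {'c': [2, 14, 14], 'name': [22, 25, 31]}  # -> mapping = {'c': [2, 14, 14], 'name': [22, 25, 31]}
result = mapping['c'][0] + mapping['name'][0]  # -> result = 24

Answer: 24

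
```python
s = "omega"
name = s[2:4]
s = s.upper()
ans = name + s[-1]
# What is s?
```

Trace (tracking s):
s = 'omega'  # -> s = 'omega'
name = s[2:4]  # -> name = 'eg'
s = s.upper()  # -> s = 'OMEGA'
ans = name + s[-1]  # -> ans = 'egA'

Answer: 'OMEGA'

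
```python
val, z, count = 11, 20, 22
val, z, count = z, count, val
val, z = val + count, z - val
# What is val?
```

Trace (tracking val):
val, z, count = (11, 20, 22)  # -> val = 11, z = 20, count = 22
val, z, count = (z, count, val)  # -> val = 20, z = 22, count = 11
val, z = (val + count, z - val)  # -> val = 31, z = 2

Answer: 31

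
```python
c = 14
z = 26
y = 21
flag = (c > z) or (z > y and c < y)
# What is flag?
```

Answer: True

Derivation:
Trace (tracking flag):
c = 14  # -> c = 14
z = 26  # -> z = 26
y = 21  # -> y = 21
flag = c > z or (z > y and c < y)  # -> flag = True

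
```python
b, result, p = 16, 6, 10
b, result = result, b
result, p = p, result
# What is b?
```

Trace (tracking b):
b, result, p = (16, 6, 10)  # -> b = 16, result = 6, p = 10
b, result = (result, b)  # -> b = 6, result = 16
result, p = (p, result)  # -> result = 10, p = 16

Answer: 6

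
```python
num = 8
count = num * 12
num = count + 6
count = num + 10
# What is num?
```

Answer: 102

Derivation:
Trace (tracking num):
num = 8  # -> num = 8
count = num * 12  # -> count = 96
num = count + 6  # -> num = 102
count = num + 10  # -> count = 112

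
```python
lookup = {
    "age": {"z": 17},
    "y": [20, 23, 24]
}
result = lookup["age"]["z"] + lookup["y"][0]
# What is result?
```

Trace (tracking result):
lookup = {'age': {'z': 17}, 'y': [20, 23, 24]}  # -> lookup = {'age': {'z': 17}, 'y': [20, 23, 24]}
result = lookup['age']['z'] + lookup['y'][0]  # -> result = 37

Answer: 37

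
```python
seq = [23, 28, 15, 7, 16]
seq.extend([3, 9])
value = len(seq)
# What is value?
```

Answer: 7

Derivation:
Trace (tracking value):
seq = [23, 28, 15, 7, 16]  # -> seq = [23, 28, 15, 7, 16]
seq.extend([3, 9])  # -> seq = [23, 28, 15, 7, 16, 3, 9]
value = len(seq)  # -> value = 7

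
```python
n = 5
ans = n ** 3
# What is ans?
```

Trace (tracking ans):
n = 5  # -> n = 5
ans = n ** 3  # -> ans = 125

Answer: 125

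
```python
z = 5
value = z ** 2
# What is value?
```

Trace (tracking value):
z = 5  # -> z = 5
value = z ** 2  # -> value = 25

Answer: 25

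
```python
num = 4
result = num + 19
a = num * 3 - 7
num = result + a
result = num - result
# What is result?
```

Trace (tracking result):
num = 4  # -> num = 4
result = num + 19  # -> result = 23
a = num * 3 - 7  # -> a = 5
num = result + a  # -> num = 28
result = num - result  # -> result = 5

Answer: 5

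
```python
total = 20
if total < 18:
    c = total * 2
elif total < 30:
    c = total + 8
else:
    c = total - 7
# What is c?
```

Answer: 28

Derivation:
Trace (tracking c):
total = 20  # -> total = 20
if total < 18:  # condition is False
elif total < 30:  # condition is True
    c = total + 8  # -> c = 28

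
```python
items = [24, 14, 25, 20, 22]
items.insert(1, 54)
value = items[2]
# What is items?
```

Trace (tracking items):
items = [24, 14, 25, 20, 22]  # -> items = [24, 14, 25, 20, 22]
items.insert(1, 54)  # -> items = [24, 54, 14, 25, 20, 22]
value = items[2]  # -> value = 14

Answer: [24, 54, 14, 25, 20, 22]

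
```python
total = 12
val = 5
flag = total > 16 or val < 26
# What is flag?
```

Answer: True

Derivation:
Trace (tracking flag):
total = 12  # -> total = 12
val = 5  # -> val = 5
flag = total > 16 or val < 26  # -> flag = True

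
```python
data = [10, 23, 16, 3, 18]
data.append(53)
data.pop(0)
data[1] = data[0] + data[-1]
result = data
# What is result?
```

Answer: [23, 76, 3, 18, 53]

Derivation:
Trace (tracking result):
data = [10, 23, 16, 3, 18]  # -> data = [10, 23, 16, 3, 18]
data.append(53)  # -> data = [10, 23, 16, 3, 18, 53]
data.pop(0)  # -> data = [23, 16, 3, 18, 53]
data[1] = data[0] + data[-1]  # -> data = [23, 76, 3, 18, 53]
result = data  # -> result = [23, 76, 3, 18, 53]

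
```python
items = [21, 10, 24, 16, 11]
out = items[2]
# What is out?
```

Trace (tracking out):
items = [21, 10, 24, 16, 11]  # -> items = [21, 10, 24, 16, 11]
out = items[2]  # -> out = 24

Answer: 24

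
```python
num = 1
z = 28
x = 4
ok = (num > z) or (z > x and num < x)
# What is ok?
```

Answer: True

Derivation:
Trace (tracking ok):
num = 1  # -> num = 1
z = 28  # -> z = 28
x = 4  # -> x = 4
ok = num > z or (z > x and num < x)  # -> ok = True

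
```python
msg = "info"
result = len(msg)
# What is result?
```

Answer: 4

Derivation:
Trace (tracking result):
msg = 'info'  # -> msg = 'info'
result = len(msg)  # -> result = 4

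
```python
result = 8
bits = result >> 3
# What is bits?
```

Answer: 1

Derivation:
Trace (tracking bits):
result = 8  # -> result = 8
bits = result >> 3  # -> bits = 1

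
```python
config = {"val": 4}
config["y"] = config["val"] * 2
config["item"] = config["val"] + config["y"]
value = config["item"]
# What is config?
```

Answer: {'val': 4, 'y': 8, 'item': 12}

Derivation:
Trace (tracking config):
config = {'val': 4}  # -> config = {'val': 4}
config['y'] = config['val'] * 2  # -> config = {'val': 4, 'y': 8}
config['item'] = config['val'] + config['y']  # -> config = {'val': 4, 'y': 8, 'item': 12}
value = config['item']  # -> value = 12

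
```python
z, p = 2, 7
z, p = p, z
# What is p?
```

Trace (tracking p):
z, p = (2, 7)  # -> z = 2, p = 7
z, p = (p, z)  # -> z = 7, p = 2

Answer: 2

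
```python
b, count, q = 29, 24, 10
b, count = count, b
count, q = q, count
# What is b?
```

Answer: 24

Derivation:
Trace (tracking b):
b, count, q = (29, 24, 10)  # -> b = 29, count = 24, q = 10
b, count = (count, b)  # -> b = 24, count = 29
count, q = (q, count)  # -> count = 10, q = 29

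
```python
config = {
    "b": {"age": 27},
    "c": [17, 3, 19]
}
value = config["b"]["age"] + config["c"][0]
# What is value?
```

Trace (tracking value):
config = {'b': {'age': 27}, 'c': [17, 3, 19]}  # -> config = {'b': {'age': 27}, 'c': [17, 3, 19]}
value = config['b']['age'] + config['c'][0]  # -> value = 44

Answer: 44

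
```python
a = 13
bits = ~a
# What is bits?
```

Trace (tracking bits):
a = 13  # -> a = 13
bits = ~a  # -> bits = -14

Answer: -14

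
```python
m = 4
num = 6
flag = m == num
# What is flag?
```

Trace (tracking flag):
m = 4  # -> m = 4
num = 6  # -> num = 6
flag = m == num  # -> flag = False

Answer: False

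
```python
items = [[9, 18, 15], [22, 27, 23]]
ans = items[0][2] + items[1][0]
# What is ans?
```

Trace (tracking ans):
items = [[9, 18, 15], [22, 27, 23]]  # -> items = [[9, 18, 15], [22, 27, 23]]
ans = items[0][2] + items[1][0]  # -> ans = 37

Answer: 37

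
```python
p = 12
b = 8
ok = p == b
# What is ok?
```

Trace (tracking ok):
p = 12  # -> p = 12
b = 8  # -> b = 8
ok = p == b  # -> ok = False

Answer: False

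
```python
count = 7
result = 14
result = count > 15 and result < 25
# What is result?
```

Answer: False

Derivation:
Trace (tracking result):
count = 7  # -> count = 7
result = 14  # -> result = 14
result = count > 15 and result < 25  # -> result = False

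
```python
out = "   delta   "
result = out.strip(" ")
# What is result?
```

Trace (tracking result):
out = '   delta   '  # -> out = '   delta   '
result = out.strip(' ')  # -> result = 'delta'

Answer: 'delta'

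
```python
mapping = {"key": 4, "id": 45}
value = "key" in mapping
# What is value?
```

Trace (tracking value):
mapping = {'key': 4, 'id': 45}  # -> mapping = {'key': 4, 'id': 45}
value = 'key' in mapping  # -> value = True

Answer: True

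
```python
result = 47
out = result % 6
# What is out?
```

Trace (tracking out):
result = 47  # -> result = 47
out = result % 6  # -> out = 5

Answer: 5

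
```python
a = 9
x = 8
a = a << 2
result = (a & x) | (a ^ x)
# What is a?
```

Trace (tracking a):
a = 9  # -> a = 9
x = 8  # -> x = 8
a = a << 2  # -> a = 36
result = a & x | a ^ x  # -> result = 44

Answer: 36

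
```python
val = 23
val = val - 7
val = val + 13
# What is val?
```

Answer: 29

Derivation:
Trace (tracking val):
val = 23  # -> val = 23
val = val - 7  # -> val = 16
val = val + 13  # -> val = 29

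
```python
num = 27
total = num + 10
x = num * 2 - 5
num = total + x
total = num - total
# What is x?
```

Answer: 49

Derivation:
Trace (tracking x):
num = 27  # -> num = 27
total = num + 10  # -> total = 37
x = num * 2 - 5  # -> x = 49
num = total + x  # -> num = 86
total = num - total  # -> total = 49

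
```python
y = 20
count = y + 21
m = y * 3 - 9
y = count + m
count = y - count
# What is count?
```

Trace (tracking count):
y = 20  # -> y = 20
count = y + 21  # -> count = 41
m = y * 3 - 9  # -> m = 51
y = count + m  # -> y = 92
count = y - count  # -> count = 51

Answer: 51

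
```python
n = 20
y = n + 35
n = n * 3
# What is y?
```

Answer: 55

Derivation:
Trace (tracking y):
n = 20  # -> n = 20
y = n + 35  # -> y = 55
n = n * 3  # -> n = 60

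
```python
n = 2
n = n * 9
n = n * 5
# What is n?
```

Answer: 90

Derivation:
Trace (tracking n):
n = 2  # -> n = 2
n = n * 9  # -> n = 18
n = n * 5  # -> n = 90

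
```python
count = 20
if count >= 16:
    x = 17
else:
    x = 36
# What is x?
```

Answer: 17

Derivation:
Trace (tracking x):
count = 20  # -> count = 20
if count >= 16:  # condition is True
    x = 17  # -> x = 17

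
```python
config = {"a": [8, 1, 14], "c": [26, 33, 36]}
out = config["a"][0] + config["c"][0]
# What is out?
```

Answer: 34

Derivation:
Trace (tracking out):
config = {'a': [8, 1, 14], 'c': [26, 33, 36]}  # -> config = {'a': [8, 1, 14], 'c': [26, 33, 36]}
out = config['a'][0] + config['c'][0]  # -> out = 34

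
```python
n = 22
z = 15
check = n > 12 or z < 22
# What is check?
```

Trace (tracking check):
n = 22  # -> n = 22
z = 15  # -> z = 15
check = n > 12 or z < 22  # -> check = True

Answer: True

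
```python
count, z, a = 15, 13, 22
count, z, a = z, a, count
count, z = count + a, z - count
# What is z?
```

Answer: 9

Derivation:
Trace (tracking z):
count, z, a = (15, 13, 22)  # -> count = 15, z = 13, a = 22
count, z, a = (z, a, count)  # -> count = 13, z = 22, a = 15
count, z = (count + a, z - count)  # -> count = 28, z = 9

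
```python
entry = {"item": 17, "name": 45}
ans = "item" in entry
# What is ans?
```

Trace (tracking ans):
entry = {'item': 17, 'name': 45}  # -> entry = {'item': 17, 'name': 45}
ans = 'item' in entry  # -> ans = True

Answer: True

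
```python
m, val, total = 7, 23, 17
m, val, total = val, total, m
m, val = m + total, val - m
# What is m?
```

Trace (tracking m):
m, val, total = (7, 23, 17)  # -> m = 7, val = 23, total = 17
m, val, total = (val, total, m)  # -> m = 23, val = 17, total = 7
m, val = (m + total, val - m)  # -> m = 30, val = -6

Answer: 30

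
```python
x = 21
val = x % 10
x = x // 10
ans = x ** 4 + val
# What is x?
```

Trace (tracking x):
x = 21  # -> x = 21
val = x % 10  # -> val = 1
x = x // 10  # -> x = 2
ans = x ** 4 + val  # -> ans = 17

Answer: 2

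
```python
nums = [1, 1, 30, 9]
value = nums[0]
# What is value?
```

Trace (tracking value):
nums = [1, 1, 30, 9]  # -> nums = [1, 1, 30, 9]
value = nums[0]  # -> value = 1

Answer: 1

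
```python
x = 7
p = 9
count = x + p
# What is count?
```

Trace (tracking count):
x = 7  # -> x = 7
p = 9  # -> p = 9
count = x + p  # -> count = 16

Answer: 16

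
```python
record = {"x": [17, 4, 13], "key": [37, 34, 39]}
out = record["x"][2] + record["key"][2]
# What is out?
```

Trace (tracking out):
record = {'x': [17, 4, 13], 'key': [37, 34, 39]}  # -> record = {'x': [17, 4, 13], 'key': [37, 34, 39]}
out = record['x'][2] + record['key'][2]  # -> out = 52

Answer: 52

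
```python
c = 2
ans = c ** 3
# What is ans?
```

Trace (tracking ans):
c = 2  # -> c = 2
ans = c ** 3  # -> ans = 8

Answer: 8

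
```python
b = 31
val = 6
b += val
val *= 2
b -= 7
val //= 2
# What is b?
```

Trace (tracking b):
b = 31  # -> b = 31
val = 6  # -> val = 6
b += val  # -> b = 37
val *= 2  # -> val = 12
b -= 7  # -> b = 30
val //= 2  # -> val = 6

Answer: 30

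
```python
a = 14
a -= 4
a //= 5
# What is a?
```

Answer: 2

Derivation:
Trace (tracking a):
a = 14  # -> a = 14
a -= 4  # -> a = 10
a //= 5  # -> a = 2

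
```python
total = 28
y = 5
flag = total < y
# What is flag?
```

Trace (tracking flag):
total = 28  # -> total = 28
y = 5  # -> y = 5
flag = total < y  # -> flag = False

Answer: False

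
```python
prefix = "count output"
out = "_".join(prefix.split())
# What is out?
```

Answer: 'count_output'

Derivation:
Trace (tracking out):
prefix = 'count output'  # -> prefix = 'count output'
out = '_'.join(prefix.split())  # -> out = 'count_output'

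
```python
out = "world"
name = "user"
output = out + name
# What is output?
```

Answer: 'worlduser'

Derivation:
Trace (tracking output):
out = 'world'  # -> out = 'world'
name = 'user'  # -> name = 'user'
output = out + name  # -> output = 'worlduser'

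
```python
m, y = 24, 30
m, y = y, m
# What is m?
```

Trace (tracking m):
m, y = (24, 30)  # -> m = 24, y = 30
m, y = (y, m)  # -> m = 30, y = 24

Answer: 30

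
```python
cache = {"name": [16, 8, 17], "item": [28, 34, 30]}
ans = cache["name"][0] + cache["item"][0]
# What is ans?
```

Answer: 44

Derivation:
Trace (tracking ans):
cache = {'name': [16, 8, 17], 'item': [28, 34, 30]}  # -> cache = {'name': [16, 8, 17], 'item': [28, 34, 30]}
ans = cache['name'][0] + cache['item'][0]  # -> ans = 44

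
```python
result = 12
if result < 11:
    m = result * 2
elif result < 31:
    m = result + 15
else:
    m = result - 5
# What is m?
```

Trace (tracking m):
result = 12  # -> result = 12
if result < 11:  # condition is False
elif result < 31:  # condition is True
    m = result + 15  # -> m = 27

Answer: 27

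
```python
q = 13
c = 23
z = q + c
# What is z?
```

Answer: 36

Derivation:
Trace (tracking z):
q = 13  # -> q = 13
c = 23  # -> c = 23
z = q + c  # -> z = 36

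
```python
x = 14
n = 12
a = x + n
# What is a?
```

Trace (tracking a):
x = 14  # -> x = 14
n = 12  # -> n = 12
a = x + n  # -> a = 26

Answer: 26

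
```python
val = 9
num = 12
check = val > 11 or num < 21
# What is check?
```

Answer: True

Derivation:
Trace (tracking check):
val = 9  # -> val = 9
num = 12  # -> num = 12
check = val > 11 or num < 21  # -> check = True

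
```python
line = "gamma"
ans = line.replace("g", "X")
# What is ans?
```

Trace (tracking ans):
line = 'gamma'  # -> line = 'gamma'
ans = line.replace('g', 'X')  # -> ans = 'Xamma'

Answer: 'Xamma'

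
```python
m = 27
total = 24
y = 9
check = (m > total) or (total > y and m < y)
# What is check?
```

Answer: True

Derivation:
Trace (tracking check):
m = 27  # -> m = 27
total = 24  # -> total = 24
y = 9  # -> y = 9
check = m > total or (total > y and m < y)  # -> check = True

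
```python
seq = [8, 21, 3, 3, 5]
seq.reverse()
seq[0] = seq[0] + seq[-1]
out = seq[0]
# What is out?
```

Answer: 13

Derivation:
Trace (tracking out):
seq = [8, 21, 3, 3, 5]  # -> seq = [8, 21, 3, 3, 5]
seq.reverse()  # -> seq = [5, 3, 3, 21, 8]
seq[0] = seq[0] + seq[-1]  # -> seq = [13, 3, 3, 21, 8]
out = seq[0]  # -> out = 13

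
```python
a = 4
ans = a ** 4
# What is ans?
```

Trace (tracking ans):
a = 4  # -> a = 4
ans = a ** 4  # -> ans = 256

Answer: 256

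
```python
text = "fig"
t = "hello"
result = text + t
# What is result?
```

Trace (tracking result):
text = 'fig'  # -> text = 'fig'
t = 'hello'  # -> t = 'hello'
result = text + t  # -> result = 'fighello'

Answer: 'fighello'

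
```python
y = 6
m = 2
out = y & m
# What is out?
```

Answer: 2

Derivation:
Trace (tracking out):
y = 6  # -> y = 6
m = 2  # -> m = 2
out = y & m  # -> out = 2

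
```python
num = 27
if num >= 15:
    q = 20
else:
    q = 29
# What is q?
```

Trace (tracking q):
num = 27  # -> num = 27
if num >= 15:  # condition is True
    q = 20  # -> q = 20

Answer: 20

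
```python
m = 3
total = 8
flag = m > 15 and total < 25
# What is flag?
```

Trace (tracking flag):
m = 3  # -> m = 3
total = 8  # -> total = 8
flag = m > 15 and total < 25  # -> flag = False

Answer: False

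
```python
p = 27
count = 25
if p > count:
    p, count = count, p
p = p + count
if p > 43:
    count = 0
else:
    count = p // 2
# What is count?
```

Answer: 0

Derivation:
Trace (tracking count):
p = 27  # -> p = 27
count = 25  # -> count = 25
if p > count:  # condition is True
    p, count = (count, p)  # -> p = 25, count = 27
p = p + count  # -> p = 52
if p > 43:  # condition is True
    count = 0  # -> count = 0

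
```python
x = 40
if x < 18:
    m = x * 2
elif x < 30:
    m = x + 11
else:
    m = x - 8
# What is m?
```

Answer: 32

Derivation:
Trace (tracking m):
x = 40  # -> x = 40
if x < 18:  # condition is False
elif x < 30:  # condition is False
else:
    m = x - 8  # -> m = 32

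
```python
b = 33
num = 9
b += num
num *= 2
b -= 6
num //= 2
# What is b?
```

Answer: 36

Derivation:
Trace (tracking b):
b = 33  # -> b = 33
num = 9  # -> num = 9
b += num  # -> b = 42
num *= 2  # -> num = 18
b -= 6  # -> b = 36
num //= 2  # -> num = 9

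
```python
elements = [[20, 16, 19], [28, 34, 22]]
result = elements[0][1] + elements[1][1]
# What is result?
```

Answer: 50

Derivation:
Trace (tracking result):
elements = [[20, 16, 19], [28, 34, 22]]  # -> elements = [[20, 16, 19], [28, 34, 22]]
result = elements[0][1] + elements[1][1]  # -> result = 50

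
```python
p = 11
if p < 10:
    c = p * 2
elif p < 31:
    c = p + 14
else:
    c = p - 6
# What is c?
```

Answer: 25

Derivation:
Trace (tracking c):
p = 11  # -> p = 11
if p < 10:  # condition is False
elif p < 31:  # condition is True
    c = p + 14  # -> c = 25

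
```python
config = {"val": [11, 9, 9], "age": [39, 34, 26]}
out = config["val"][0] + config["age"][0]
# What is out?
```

Answer: 50

Derivation:
Trace (tracking out):
config = {'val': [11, 9, 9], 'age': [39, 34, 26]}  # -> config = {'val': [11, 9, 9], 'age': [39, 34, 26]}
out = config['val'][0] + config['age'][0]  # -> out = 50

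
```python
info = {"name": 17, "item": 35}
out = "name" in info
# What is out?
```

Answer: True

Derivation:
Trace (tracking out):
info = {'name': 17, 'item': 35}  # -> info = {'name': 17, 'item': 35}
out = 'name' in info  # -> out = True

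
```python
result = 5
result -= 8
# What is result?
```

Answer: -3

Derivation:
Trace (tracking result):
result = 5  # -> result = 5
result -= 8  # -> result = -3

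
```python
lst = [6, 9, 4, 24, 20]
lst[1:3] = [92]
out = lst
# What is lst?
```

Answer: [6, 92, 24, 20]

Derivation:
Trace (tracking lst):
lst = [6, 9, 4, 24, 20]  # -> lst = [6, 9, 4, 24, 20]
lst[1:3] = [92]  # -> lst = [6, 92, 24, 20]
out = lst  # -> out = [6, 92, 24, 20]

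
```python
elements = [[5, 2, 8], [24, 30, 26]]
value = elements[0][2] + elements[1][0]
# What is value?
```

Trace (tracking value):
elements = [[5, 2, 8], [24, 30, 26]]  # -> elements = [[5, 2, 8], [24, 30, 26]]
value = elements[0][2] + elements[1][0]  # -> value = 32

Answer: 32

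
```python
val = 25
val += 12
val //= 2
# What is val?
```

Answer: 18

Derivation:
Trace (tracking val):
val = 25  # -> val = 25
val += 12  # -> val = 37
val //= 2  # -> val = 18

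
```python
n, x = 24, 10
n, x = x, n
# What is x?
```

Answer: 24

Derivation:
Trace (tracking x):
n, x = (24, 10)  # -> n = 24, x = 10
n, x = (x, n)  # -> n = 10, x = 24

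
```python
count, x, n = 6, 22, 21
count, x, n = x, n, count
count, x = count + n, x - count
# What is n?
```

Trace (tracking n):
count, x, n = (6, 22, 21)  # -> count = 6, x = 22, n = 21
count, x, n = (x, n, count)  # -> count = 22, x = 21, n = 6
count, x = (count + n, x - count)  # -> count = 28, x = -1

Answer: 6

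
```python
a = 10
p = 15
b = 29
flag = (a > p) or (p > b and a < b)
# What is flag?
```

Answer: False

Derivation:
Trace (tracking flag):
a = 10  # -> a = 10
p = 15  # -> p = 15
b = 29  # -> b = 29
flag = a > p or (p > b and a < b)  # -> flag = False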